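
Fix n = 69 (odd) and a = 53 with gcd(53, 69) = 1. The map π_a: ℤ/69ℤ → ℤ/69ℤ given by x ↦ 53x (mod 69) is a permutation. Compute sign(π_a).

Orbit of 52 under x↦53x: [52, 65, 64, 11, 31, 56, 1]… (length divides ord_69(53)).
Cycle lengths of π_53 on ℤ/69ℤ: [22, 22, 22, 2, 1]; 5 cycles in total.
sign(π) = (−1)^{n − #cycles} = (−1)^{69−5} = (−1)^64 = +1.
Via Zolotarev, sign(π_{53}) = (53|69) = +1.

+1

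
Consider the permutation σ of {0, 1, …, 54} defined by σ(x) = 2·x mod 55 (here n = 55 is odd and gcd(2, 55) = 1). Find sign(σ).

+1

Start at x=17: 17 → 34 → 13 → 26 → 52 → 49 → 43 → … (one orbit).
Cycle lengths of π_2 on ℤ/55ℤ: [20, 20, 10, 4, 1]; 5 cycles in total.
55 − 5 = 50 transpositions; sign(π) = (−1)^50 = +1.
Via Zolotarev, sign(π_{2}) = (2|55) = +1.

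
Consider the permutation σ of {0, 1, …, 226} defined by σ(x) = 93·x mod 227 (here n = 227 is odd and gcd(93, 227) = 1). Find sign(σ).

Orbit of 210 under x↦93x: [210, 8, 63, 184, 87, 146, 185]… (length divides ord_227(93)).
2 cycles of lengths [226, 1].
With 2 cycles on 227 points, sign = (−1)^{227−2} = -1.
Zolotarev: (93|227) = -1, matching the cycle-count sign.

-1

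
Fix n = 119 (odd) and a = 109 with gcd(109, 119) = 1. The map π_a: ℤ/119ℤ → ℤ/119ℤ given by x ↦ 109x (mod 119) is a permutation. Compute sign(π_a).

-1

Orbit of 30 under x↦109x: [30, 57, 25, 107, 1, 109, 100]… (length divides ord_119(109)).
6 cycles of lengths [48, 48, 16, 3, 3, 1].
n − c = 119 − 6 = 113; sign = (−1)^113 = -1.
(109|119)_J = -1 (Zolotarev's lemma cross-check).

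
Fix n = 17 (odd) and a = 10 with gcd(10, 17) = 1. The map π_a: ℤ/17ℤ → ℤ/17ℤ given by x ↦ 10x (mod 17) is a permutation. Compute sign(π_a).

Orbit of 9 under x↦10x: [9, 5, 16, 7, 2, 3, 13]… (length divides ord_17(10)).
Cycle type of π: 16 + 1; total 2 cycles.
2 cycles on 17: each ℓ→(−1)^(ℓ−1), product (−1)^15 = -1.
Zolotarev: (10|17) = -1, matching the cycle-count sign.

-1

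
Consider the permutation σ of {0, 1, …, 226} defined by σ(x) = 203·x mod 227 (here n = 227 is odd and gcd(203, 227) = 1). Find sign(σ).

+1

Orbit of 21 under x↦203x: [21, 177, 65, 29, 212, 133, 213]… (length divides ord_227(203)).
The orbit structure of x ↦ 203x mod 227: 3 orbits of sizes [113, 113, 1].
3 cycles on 227: each ℓ→(−1)^(ℓ−1), product (−1)^224 = +1.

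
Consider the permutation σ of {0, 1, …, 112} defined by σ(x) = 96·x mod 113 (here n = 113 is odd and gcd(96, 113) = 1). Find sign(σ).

-1

Orbit of 20 under x↦96x: [20, 112, 17, 50, 54, 99, 12]… (length divides ord_113(96)).
Cycle type of π: 112 + 1; total 2 cycles.
Σ(ℓ_i−1) = 113−2 = 111; sign = (−1)^111 = -1.
(96|113)_J = -1 (Zolotarev's lemma cross-check).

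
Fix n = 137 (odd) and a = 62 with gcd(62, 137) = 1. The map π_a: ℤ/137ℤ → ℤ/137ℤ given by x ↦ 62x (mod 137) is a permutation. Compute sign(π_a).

-1

Orbit of 70 under x↦62x: [70, 93, 12, 59, 96, 61, 83]… (length divides ord_137(62)).
Decompose π into cycles: lengths [136, 1] (2 cycles, including the fixed point 0).
2 cycles on 137: each ℓ→(−1)^(ℓ−1), product (−1)^135 = -1.
Check: (62/137) = -1 by Zolotarev.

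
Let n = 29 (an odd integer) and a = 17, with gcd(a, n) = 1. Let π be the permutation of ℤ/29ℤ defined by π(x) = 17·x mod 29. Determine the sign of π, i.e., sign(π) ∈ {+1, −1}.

Start at x=17: 17 → 28 → 12 → 1 → 17 (one orbit).
8 cycles of lengths [4, 4, 4, 4, 4, 4, 4, 1].
8 cycles on 29: each ℓ→(−1)^(ℓ−1), product (−1)^21 = -1.

-1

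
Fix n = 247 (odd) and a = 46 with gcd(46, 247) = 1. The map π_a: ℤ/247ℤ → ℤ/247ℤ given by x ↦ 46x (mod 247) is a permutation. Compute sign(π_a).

+1

Orbit of 140 under x↦46x: [140, 18, 87, 50, 77, 84, 159]… (length divides ord_247(46)).
The orbit structure of x ↦ 46x mod 247: 23 orbits of sizes [12, 12, 12, 12, 12, 12, 12, 12, 12, 12, 12, 12, 12, 12, 12, 12, 12, 12, 12, 6, 6, 6, 1].
n − c = 247 − 23 = 224; sign = (−1)^224 = +1.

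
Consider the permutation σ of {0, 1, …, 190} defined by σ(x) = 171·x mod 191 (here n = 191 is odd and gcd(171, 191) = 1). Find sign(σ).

-1

Start at x=35: 35 → 64 → 57 → 6 → 71 → 108 → 132 → … (one orbit).
2 cycles of lengths [190, 1].
Σ(ℓ_i−1) = 191−2 = 189; sign = (−1)^189 = -1.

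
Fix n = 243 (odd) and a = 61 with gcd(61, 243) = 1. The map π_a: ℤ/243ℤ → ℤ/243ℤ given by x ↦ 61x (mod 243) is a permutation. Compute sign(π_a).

Trace 151: π^k(151) = [151, 220, 55, 196, 49, 73, 79] for k=0..6.
π_61 has 11 disjoint cycles with lengths [81, 81, 27, 27, 9, 9, 3, 3, 1, 1, 1] on {0,…,242}.
Σ(ℓ_i−1) = 243−11 = 232; sign = (−1)^232 = +1.
Check: (61/243) = +1 by Zolotarev.

+1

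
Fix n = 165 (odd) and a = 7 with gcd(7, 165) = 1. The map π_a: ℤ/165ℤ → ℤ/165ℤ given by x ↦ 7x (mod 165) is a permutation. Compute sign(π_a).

Start at x=64: 64 → 118 → 1 → 7 → 49 → 13 → 91 → … (one orbit).
Cycle lengths of π_7 on ℤ/165ℤ: [20, 20, 20, 20, 20, 20, 10, 10, 10, 4, 4, 4, 1, 1, 1]; 15 cycles in total.
sign(π) = (−1)^{n − #cycles} = (−1)^{165−15} = (−1)^150 = +1.

+1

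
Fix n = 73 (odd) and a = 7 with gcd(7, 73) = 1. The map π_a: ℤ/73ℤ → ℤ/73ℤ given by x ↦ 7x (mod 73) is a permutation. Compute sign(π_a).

Orbit of 51 under x↦7x: [51, 65, 17, 46, 30, 64, 10]… (length divides ord_73(7)).
4 cycles of lengths [24, 24, 24, 1].
73 − 4 = 69 transpositions; sign(π) = (−1)^69 = -1.

-1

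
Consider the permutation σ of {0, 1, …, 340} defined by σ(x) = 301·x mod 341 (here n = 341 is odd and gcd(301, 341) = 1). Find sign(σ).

-1

Start at x=75: 75 → 69 → 309 → 257 → 291 → 295 → 135 → … (one orbit).
14 cycles of lengths [30, 30, 30, 30, 30, 30, 30, 30, 30, 30, 30, 5, 5, 1].
n − c = 341 − 14 = 327; sign = (−1)^327 = -1.
Zolotarev: (301|341) = -1, matching the cycle-count sign.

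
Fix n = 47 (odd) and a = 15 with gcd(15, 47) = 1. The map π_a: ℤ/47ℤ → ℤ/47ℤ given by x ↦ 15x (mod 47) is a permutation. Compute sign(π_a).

-1

Start at x=4: 4 → 13 → 7 → 11 → 24 → 31 → 42 → … (one orbit).
Decompose π into cycles: lengths [46, 1] (2 cycles, including the fixed point 0).
2 cycles on 47: each ℓ→(−1)^(ℓ−1), product (−1)^45 = -1.
Check: (15/47) = -1 by Zolotarev.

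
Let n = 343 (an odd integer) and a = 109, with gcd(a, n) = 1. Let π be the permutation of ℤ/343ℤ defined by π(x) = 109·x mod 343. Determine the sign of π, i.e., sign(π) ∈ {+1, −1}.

+1

Orbit of 291 under x↦109x: [291, 163, 274, 25, 324, 330, 298]… (length divides ord_343(109)).
The orbit structure of x ↦ 109x mod 343: 7 orbits of sizes [147, 147, 21, 21, 3, 3, 1].
sign(π) = (−1)^{n − #cycles} = (−1)^{343−7} = (−1)^336 = +1.
Via Zolotarev, sign(π_{109}) = (109|343) = +1.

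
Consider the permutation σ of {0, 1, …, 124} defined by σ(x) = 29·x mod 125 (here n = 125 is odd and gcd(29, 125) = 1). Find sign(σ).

Start at x=34: 34 → 111 → 94 → 101 → 54 → 66 → 39 → … (one orbit).
7 cycles of lengths [50, 50, 10, 10, 2, 2, 1].
Σ(ℓ_i−1) = 125−7 = 118; sign = (−1)^118 = +1.
The Jacobi symbol (29|125) = +1 (Zolotarev) agrees.

+1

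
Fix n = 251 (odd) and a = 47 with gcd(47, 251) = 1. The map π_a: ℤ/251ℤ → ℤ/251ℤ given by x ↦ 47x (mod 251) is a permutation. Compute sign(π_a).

-1

Orbit of 128 under x↦47x: [128, 243, 126, 149, 226, 80, 246]… (length divides ord_251(47)).
Cycle type of π: 50×5 + 1; total 6 cycles.
sign(π) = (−1)^{n − #cycles} = (−1)^{251−6} = (−1)^245 = -1.
Zolotarev: (47|251) = -1, matching the cycle-count sign.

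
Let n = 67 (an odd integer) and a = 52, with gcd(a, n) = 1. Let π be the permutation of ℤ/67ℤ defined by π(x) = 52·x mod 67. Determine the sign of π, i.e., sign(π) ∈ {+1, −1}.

Start at x=64: 64 → 45 → 62 → 8 → 14 → 58 → 1 → … (one orbit).
Cycle type of π: 22×3 + 1; total 4 cycles.
Σ(ℓ_i−1) = 67−4 = 63; sign = (−1)^63 = -1.

-1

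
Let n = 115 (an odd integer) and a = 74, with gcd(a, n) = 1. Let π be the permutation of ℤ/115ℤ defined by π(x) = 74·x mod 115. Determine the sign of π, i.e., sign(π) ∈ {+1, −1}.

-1

Start at x=89: 89 → 31 → 109 → 16 → 34 → 101 → 114 → … (one orbit).
Cycle type of π: 22×5 + 2×2 + 1; total 8 cycles.
Σ(ℓ_i−1) = 115−8 = 107; sign = (−1)^107 = -1.
Via Zolotarev, sign(π_{74}) = (74|115) = -1.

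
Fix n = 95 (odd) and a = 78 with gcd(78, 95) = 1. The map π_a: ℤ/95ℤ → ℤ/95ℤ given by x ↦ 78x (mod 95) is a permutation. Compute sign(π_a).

Trace 39: π^k(39) = [39, 2, 61, 8, 54, 32, 26] for k=0..6.
The orbit structure of x ↦ 78x mod 95: 5 orbits of sizes [36, 36, 18, 4, 1].
95 − 5 = 90 transpositions; sign(π) = (−1)^90 = +1.

+1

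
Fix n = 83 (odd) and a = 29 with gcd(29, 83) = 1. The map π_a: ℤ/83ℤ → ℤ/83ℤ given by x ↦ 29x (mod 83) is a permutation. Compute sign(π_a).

+1

Trace 44: π^k(44) = [44, 31, 69, 9, 12, 16, 49] for k=0..6.
Cycle lengths of π_29 on ℤ/83ℤ: [41, 41, 1]; 3 cycles in total.
With 3 cycles on 83 points, sign = (−1)^{83−3} = +1.
(29|83)_J = +1 (Zolotarev's lemma cross-check).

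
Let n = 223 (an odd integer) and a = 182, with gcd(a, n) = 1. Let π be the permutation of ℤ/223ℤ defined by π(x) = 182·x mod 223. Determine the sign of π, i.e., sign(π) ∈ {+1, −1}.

Start at x=208: 208 → 169 → 207 → 210 → 87 → 1 → 182 → … (one orbit).
Decompose π into cycles: lengths [74, 74, 74, 1] (4 cycles, including the fixed point 0).
n − c = 223 − 4 = 219; sign = (−1)^219 = -1.
Check: (182/223) = -1 by Zolotarev.

-1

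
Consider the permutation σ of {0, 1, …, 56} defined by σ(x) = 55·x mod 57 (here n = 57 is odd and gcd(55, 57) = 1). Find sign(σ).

Trace 55: π^k(55) = [55, 4, 49, 16, 25, 7, 43] for k=0..6.
π_55 has 9 disjoint cycles with lengths [9, 9, 9, 9, 9, 9, 1, 1, 1] on {0,…,56}.
sign(π) = (−1)^{n − #cycles} = (−1)^{57−9} = (−1)^48 = +1.
Check: (55/57) = +1 by Zolotarev.

+1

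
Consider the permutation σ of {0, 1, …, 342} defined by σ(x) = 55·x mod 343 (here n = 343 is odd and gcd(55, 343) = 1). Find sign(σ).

Start at x=111: 111 → 274 → 321 → 162 → 335 → 246 → 153 → … (one orbit).
Cycle lengths of π_55 on ℤ/343ℤ: [98, 98, 98, 14, 14, 14, 2, 2, 2, 1]; 10 cycles in total.
n − c = 343 − 10 = 333; sign = (−1)^333 = -1.

-1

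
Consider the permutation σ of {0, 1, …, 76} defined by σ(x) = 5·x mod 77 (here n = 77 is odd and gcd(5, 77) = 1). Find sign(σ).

Orbit of 69 under x↦5x: [69, 37, 31, 1, 5, 25, 48]… (length divides ord_77(5)).
Cycle lengths of π_5 on ℤ/77ℤ: [30, 30, 6, 5, 5, 1]; 6 cycles in total.
With 6 cycles on 77 points, sign = (−1)^{77−6} = -1.

-1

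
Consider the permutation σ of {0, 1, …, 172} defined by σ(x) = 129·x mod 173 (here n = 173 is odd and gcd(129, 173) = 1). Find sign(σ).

Trace 69: π^k(69) = [69, 78, 28, 152, 59, 172, 44] for k=0..6.
Decompose π into cycles: lengths [172, 1] (2 cycles, including the fixed point 0).
Σ(ℓ_i−1) = 173−2 = 171; sign = (−1)^171 = -1.

-1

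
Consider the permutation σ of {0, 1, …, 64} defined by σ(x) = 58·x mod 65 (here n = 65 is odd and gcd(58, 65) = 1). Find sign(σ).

+1

Trace 4: π^k(4) = [4, 37, 1, 58, 49, 47, 61] for k=0..6.
Cycle type of π: 12×5 + 4 + 1; total 7 cycles.
7 cycles on 65: each ℓ→(−1)^(ℓ−1), product (−1)^58 = +1.
Check: (58/65) = +1 by Zolotarev.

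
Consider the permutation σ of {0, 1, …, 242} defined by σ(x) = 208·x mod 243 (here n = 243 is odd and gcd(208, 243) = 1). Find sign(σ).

+1

Start at x=64: 64 → 190 → 154 → 199 → 82 → 46 → 91 → … (one orbit).
Cycle type of π: 27×6 + 9×6 + 3×6 + 1×9; total 27 cycles.
243 − 27 = 216 transpositions; sign(π) = (−1)^216 = +1.
Via Zolotarev, sign(π_{208}) = (208|243) = +1.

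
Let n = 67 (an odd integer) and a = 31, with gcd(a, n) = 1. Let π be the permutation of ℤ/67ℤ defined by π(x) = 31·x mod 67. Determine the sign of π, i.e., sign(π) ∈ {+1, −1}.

-1

Start at x=29: 29 → 28 → 64 → 41 → 65 → 5 → 21 → … (one orbit).
Cycle lengths of π_31 on ℤ/67ℤ: [66, 1]; 2 cycles in total.
sign(π) = (−1)^{n − #cycles} = (−1)^{67−2} = (−1)^65 = -1.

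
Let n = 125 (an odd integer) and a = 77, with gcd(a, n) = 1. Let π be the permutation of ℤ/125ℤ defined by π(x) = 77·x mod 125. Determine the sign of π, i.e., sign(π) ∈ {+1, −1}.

-1

Orbit of 118 under x↦77x: [118, 86, 122, 19, 88, 26, 2]… (length divides ord_125(77)).
Decompose π into cycles: lengths [100, 20, 4, 1] (4 cycles, including the fixed point 0).
With 4 cycles on 125 points, sign = (−1)^{125−4} = -1.
Via Zolotarev, sign(π_{77}) = (77|125) = -1.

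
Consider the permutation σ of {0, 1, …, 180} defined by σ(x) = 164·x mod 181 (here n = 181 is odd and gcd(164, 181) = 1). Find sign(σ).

-1

Trace 138: π^k(138) = [138, 7, 62, 32, 180, 17, 73] for k=0..6.
Decompose π into cycles: lengths [36, 36, 36, 36, 36, 1] (6 cycles, including the fixed point 0).
6 cycles on 181: each ℓ→(−1)^(ℓ−1), product (−1)^175 = -1.
(164|181)_J = -1 (Zolotarev's lemma cross-check).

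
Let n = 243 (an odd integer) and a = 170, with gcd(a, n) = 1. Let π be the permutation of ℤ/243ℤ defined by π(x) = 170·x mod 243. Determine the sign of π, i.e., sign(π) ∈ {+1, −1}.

-1

Start at x=163: 163 → 8 → 145 → 107 → 208 → 125 → 109 → … (one orbit).
Cycle type of π: 54×3 + 18×3 + 6×3 + 2×4 + 1; total 14 cycles.
With 14 cycles on 243 points, sign = (−1)^{243−14} = -1.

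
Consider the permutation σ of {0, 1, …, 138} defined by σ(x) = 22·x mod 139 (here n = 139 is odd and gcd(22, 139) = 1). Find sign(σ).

Orbit of 109 under x↦22x: [109, 35, 75, 121, 21, 45, 17]… (length divides ord_139(22)).
π_22 has 2 disjoint cycles with lengths [138, 1] on {0,…,138}.
2 cycles on 139: each ℓ→(−1)^(ℓ−1), product (−1)^137 = -1.
Check: (22/139) = -1 by Zolotarev.

-1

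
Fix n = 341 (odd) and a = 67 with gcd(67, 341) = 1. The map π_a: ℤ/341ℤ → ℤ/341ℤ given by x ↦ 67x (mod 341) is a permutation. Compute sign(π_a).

+1

Orbit of 67 under x↦67x: [67, 56, 1]… (length divides ord_341(67)).
Cycle type of π: 3×110 + 1×11; total 121 cycles.
121 cycles on 341: each ℓ→(−1)^(ℓ−1), product (−1)^220 = +1.
Zolotarev: (67|341) = +1, matching the cycle-count sign.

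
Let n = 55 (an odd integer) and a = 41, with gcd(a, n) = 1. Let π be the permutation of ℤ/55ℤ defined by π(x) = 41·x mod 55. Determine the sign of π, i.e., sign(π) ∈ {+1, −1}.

-1

Start at x=51: 51 → 1 → 41 → 31 → 6 → 26 → 21 → … (one orbit).
10 cycles of lengths [10, 10, 10, 10, 10, 1, 1, 1, 1, 1].
sign(π) = (−1)^{n − #cycles} = (−1)^{55−10} = (−1)^45 = -1.
(41|55)_J = -1 (Zolotarev's lemma cross-check).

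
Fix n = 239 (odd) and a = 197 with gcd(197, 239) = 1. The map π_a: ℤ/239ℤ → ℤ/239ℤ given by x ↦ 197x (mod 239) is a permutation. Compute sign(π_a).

+1

Trace 226: π^k(226) = [226, 68, 12, 213, 136, 24, 187] for k=0..6.
Decompose π into cycles: lengths [119, 119, 1] (3 cycles, including the fixed point 0).
Σ(ℓ_i−1) = 239−3 = 236; sign = (−1)^236 = +1.
Check: (197/239) = +1 by Zolotarev.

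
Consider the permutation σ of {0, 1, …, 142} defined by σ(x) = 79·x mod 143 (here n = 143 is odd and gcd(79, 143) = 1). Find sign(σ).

Orbit of 14 under x↦79x: [14, 105, 1, 79, 92, 118, 27]… (length divides ord_143(79)).
Cycle type of π: 10×13 + 1×13; total 26 cycles.
143 − 26 = 117 transpositions; sign(π) = (−1)^117 = -1.
Zolotarev: (79|143) = -1, matching the cycle-count sign.

-1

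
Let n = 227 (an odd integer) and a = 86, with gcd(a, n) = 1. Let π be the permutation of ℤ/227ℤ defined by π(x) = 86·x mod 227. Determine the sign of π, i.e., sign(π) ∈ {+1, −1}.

-1

Trace 203: π^k(203) = [203, 206, 10, 179, 185, 20, 131] for k=0..6.
The orbit structure of x ↦ 86x mod 227: 2 orbits of sizes [226, 1].
sign(π) = (−1)^{n − #cycles} = (−1)^{227−2} = (−1)^225 = -1.
(86|227)_J = -1 (Zolotarev's lemma cross-check).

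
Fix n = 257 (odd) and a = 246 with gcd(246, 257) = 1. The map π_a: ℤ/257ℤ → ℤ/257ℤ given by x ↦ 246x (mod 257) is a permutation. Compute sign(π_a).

Trace 184: π^k(184) = [184, 32, 162, 17, 70, 1, 246] for k=0..6.
π_246 has 5 disjoint cycles with lengths [64, 64, 64, 64, 1] on {0,…,256}.
257 − 5 = 252 transpositions; sign(π) = (−1)^252 = +1.
Zolotarev: (246|257) = +1, matching the cycle-count sign.

+1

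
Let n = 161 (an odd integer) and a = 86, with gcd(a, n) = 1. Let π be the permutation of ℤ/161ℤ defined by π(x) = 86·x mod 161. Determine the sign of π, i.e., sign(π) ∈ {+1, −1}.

Orbit of 65 under x↦86x: [65, 116, 155, 128, 60, 8, 44]… (length divides ord_161(86)).
Cycle type of π: 66×2 + 22 + 3×2 + 1; total 6 cycles.
161 − 6 = 155 transpositions; sign(π) = (−1)^155 = -1.
Check: (86/161) = -1 by Zolotarev.

-1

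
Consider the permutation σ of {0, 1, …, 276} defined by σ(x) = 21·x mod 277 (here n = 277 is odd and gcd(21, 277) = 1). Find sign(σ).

Start at x=108: 108 → 52 → 261 → 218 → 146 → 19 → 122 → … (one orbit).
The orbit structure of x ↦ 21x mod 277: 7 orbits of sizes [46, 46, 46, 46, 46, 46, 1].
277 − 7 = 270 transpositions; sign(π) = (−1)^270 = +1.
Check: (21/277) = +1 by Zolotarev.

+1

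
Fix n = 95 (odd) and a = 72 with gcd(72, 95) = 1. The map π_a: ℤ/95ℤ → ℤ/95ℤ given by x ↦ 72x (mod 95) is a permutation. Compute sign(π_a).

Orbit of 4 under x↦72x: [4, 3, 26, 67, 74, 8, 6]… (length divides ord_95(72)).
5 cycles of lengths [36, 36, 18, 4, 1].
5 cycles on 95: each ℓ→(−1)^(ℓ−1), product (−1)^90 = +1.
(72|95)_J = +1 (Zolotarev's lemma cross-check).

+1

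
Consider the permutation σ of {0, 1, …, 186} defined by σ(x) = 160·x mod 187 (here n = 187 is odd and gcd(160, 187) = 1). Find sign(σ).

+1

Start at x=184: 184 → 81 → 57 → 144 → 39 → 69 → 7 → … (one orbit).
5 cycles of lengths [80, 80, 16, 10, 1].
Σ(ℓ_i−1) = 187−5 = 182; sign = (−1)^182 = +1.
(160|187)_J = +1 (Zolotarev's lemma cross-check).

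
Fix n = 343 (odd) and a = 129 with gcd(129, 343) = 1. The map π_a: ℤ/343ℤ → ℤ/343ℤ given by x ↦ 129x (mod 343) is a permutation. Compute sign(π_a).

Trace 148: π^k(148) = [148, 227, 128, 48, 18, 264, 99] for k=0..6.
Decompose π into cycles: lengths [42, 42, 42, 42, 42, 42, 42, 6, 6, 6, 6, 6, 6, 6, 6, 1] (16 cycles, including the fixed point 0).
sign(π) = (−1)^{n − #cycles} = (−1)^{343−16} = (−1)^327 = -1.
Check: (129/343) = -1 by Zolotarev.

-1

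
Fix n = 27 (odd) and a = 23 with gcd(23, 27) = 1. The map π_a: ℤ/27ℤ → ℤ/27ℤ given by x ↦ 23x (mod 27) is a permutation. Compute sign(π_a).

Trace 2: π^k(2) = [2, 19, 5, 7, 26, 4, 11] for k=0..6.
Cycle lengths of π_23 on ℤ/27ℤ: [18, 6, 2, 1]; 4 cycles in total.
With 4 cycles on 27 points, sign = (−1)^{27−4} = -1.
(23|27)_J = -1 (Zolotarev's lemma cross-check).

-1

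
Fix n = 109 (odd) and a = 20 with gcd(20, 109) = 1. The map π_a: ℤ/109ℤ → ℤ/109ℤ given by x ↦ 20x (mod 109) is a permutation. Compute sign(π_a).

Start at x=4: 4 → 80 → 74 → 63 → 61 → 21 → 93 → … (one orbit).
π_20 has 3 disjoint cycles with lengths [54, 54, 1] on {0,…,108}.
With 3 cycles on 109 points, sign = (−1)^{109−3} = +1.
The Jacobi symbol (20|109) = +1 (Zolotarev) agrees.

+1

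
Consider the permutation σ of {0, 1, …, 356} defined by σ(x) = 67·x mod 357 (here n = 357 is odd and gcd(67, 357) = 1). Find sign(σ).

+1

Start at x=16: 16 → 1 → 67 → 205 → 169 → 256 → 16 (one orbit).
Cycle type of π: 6×48 + 3×6 + 2×24 + 1×3; total 81 cycles.
81 cycles on 357: each ℓ→(−1)^(ℓ−1), product (−1)^276 = +1.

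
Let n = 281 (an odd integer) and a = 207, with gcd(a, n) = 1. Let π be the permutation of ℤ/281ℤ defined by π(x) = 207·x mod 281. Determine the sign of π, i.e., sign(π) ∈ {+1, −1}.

Start at x=242: 242 → 76 → 277 → 15 → 14 → 88 → 232 → … (one orbit).
Decompose π into cycles: lengths [280, 1] (2 cycles, including the fixed point 0).
sign(π) = (−1)^{n − #cycles} = (−1)^{281−2} = (−1)^279 = -1.
Zolotarev: (207|281) = -1, matching the cycle-count sign.

-1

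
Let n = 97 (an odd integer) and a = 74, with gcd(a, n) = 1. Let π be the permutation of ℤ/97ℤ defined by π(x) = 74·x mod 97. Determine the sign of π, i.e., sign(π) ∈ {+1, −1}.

-1

Orbit of 40 under x↦74x: [40, 50, 14, 66, 34, 91, 41]… (length divides ord_97(74)).
π_74 has 2 disjoint cycles with lengths [96, 1] on {0,…,96}.
2 cycles on 97: each ℓ→(−1)^(ℓ−1), product (−1)^95 = -1.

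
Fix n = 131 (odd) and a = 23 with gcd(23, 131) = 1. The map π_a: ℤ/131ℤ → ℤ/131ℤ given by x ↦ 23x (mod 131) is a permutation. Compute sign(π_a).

Orbit of 69 under x↦23x: [69, 15, 83, 75, 22, 113, 110]… (length divides ord_131(23)).
Cycle lengths of π_23 on ℤ/131ℤ: [130, 1]; 2 cycles in total.
n − c = 131 − 2 = 129; sign = (−1)^129 = -1.

-1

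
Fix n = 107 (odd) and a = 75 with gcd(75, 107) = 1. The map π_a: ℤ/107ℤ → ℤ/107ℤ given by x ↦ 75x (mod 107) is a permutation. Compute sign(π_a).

+1

Trace 48: π^k(48) = [48, 69, 39, 36, 25, 56, 27] for k=0..6.
Decompose π into cycles: lengths [53, 53, 1] (3 cycles, including the fixed point 0).
107 − 3 = 104 transpositions; sign(π) = (−1)^104 = +1.
Check: (75/107) = +1 by Zolotarev.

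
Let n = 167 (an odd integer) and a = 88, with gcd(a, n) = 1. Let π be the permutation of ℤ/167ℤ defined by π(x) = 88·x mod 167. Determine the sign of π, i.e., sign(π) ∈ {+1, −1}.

Trace 75: π^k(75) = [75, 87, 141, 50, 58, 94, 89] for k=0..6.
The orbit structure of x ↦ 88x mod 167: 3 orbits of sizes [83, 83, 1].
167 − 3 = 164 transpositions; sign(π) = (−1)^164 = +1.
Check: (88/167) = +1 by Zolotarev.

+1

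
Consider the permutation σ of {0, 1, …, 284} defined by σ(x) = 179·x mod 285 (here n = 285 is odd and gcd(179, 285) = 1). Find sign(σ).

Orbit of 106 under x↦179x: [106, 164, 1, 179, 121, 284]… (length divides ord_285(179)).
53 cycles of lengths [6, 6, 6, 6, 6, 6, 6, 6, 6, 6, 6, 6, 6, 6, 6, 6, 6, 6, 6, 6, 6, 6, 6, 6, 6, 6, 6, 6, 6, 6, 6, 6, 6, 6, 6, 6, 6, 6, 6, 6, 6, 6, 6, 6, 6, 2, 2, 2, 2, 2, 2, 2, 1].
With 53 cycles on 285 points, sign = (−1)^{285−53} = +1.

+1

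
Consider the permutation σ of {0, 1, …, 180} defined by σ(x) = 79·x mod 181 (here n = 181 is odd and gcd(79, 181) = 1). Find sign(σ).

Trace 15: π^k(15) = [15, 99, 38, 106, 48, 172, 13] for k=0..6.
Cycle type of π: 90×2 + 1; total 3 cycles.
3 cycles on 181: each ℓ→(−1)^(ℓ−1), product (−1)^178 = +1.

+1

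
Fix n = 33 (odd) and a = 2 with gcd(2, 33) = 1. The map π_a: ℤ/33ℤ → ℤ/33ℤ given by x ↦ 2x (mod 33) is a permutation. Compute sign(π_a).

+1

Trace 8: π^k(8) = [8, 16, 32, 31, 29, 25, 17] for k=0..6.
π_2 has 5 disjoint cycles with lengths [10, 10, 10, 2, 1] on {0,…,32}.
Σ(ℓ_i−1) = 33−5 = 28; sign = (−1)^28 = +1.
The Jacobi symbol (2|33) = +1 (Zolotarev) agrees.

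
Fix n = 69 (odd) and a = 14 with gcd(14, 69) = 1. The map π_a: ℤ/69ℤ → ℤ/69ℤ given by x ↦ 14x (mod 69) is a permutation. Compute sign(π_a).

+1

Start at x=49: 49 → 65 → 13 → 44 → 64 → 68 → 55 → … (one orbit).
π_14 has 5 disjoint cycles with lengths [22, 22, 22, 2, 1] on {0,…,68}.
With 5 cycles on 69 points, sign = (−1)^{69−5} = +1.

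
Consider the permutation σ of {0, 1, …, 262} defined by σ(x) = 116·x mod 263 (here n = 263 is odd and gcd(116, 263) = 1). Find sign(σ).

Start at x=126: 126 → 151 → 158 → 181 → 219 → 156 → 212 → … (one orbit).
π_116 has 2 disjoint cycles with lengths [262, 1] on {0,…,262}.
n − c = 263 − 2 = 261; sign = (−1)^261 = -1.
Check: (116/263) = -1 by Zolotarev.

-1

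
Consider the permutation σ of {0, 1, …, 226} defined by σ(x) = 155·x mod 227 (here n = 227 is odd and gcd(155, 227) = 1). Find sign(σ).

Start at x=19: 19 → 221 → 205 → 222 → 133 → 185 → 73 → … (one orbit).
Cycle type of π: 113×2 + 1; total 3 cycles.
sign(π) = (−1)^{n − #cycles} = (−1)^{227−3} = (−1)^224 = +1.
Check: (155/227) = +1 by Zolotarev.

+1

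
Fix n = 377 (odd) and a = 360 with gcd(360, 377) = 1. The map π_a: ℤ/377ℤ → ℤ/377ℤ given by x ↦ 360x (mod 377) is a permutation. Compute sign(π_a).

-1

Orbit of 191 under x↦360x: [191, 146, 157, 347, 133, 1, 360]… (length divides ord_377(360)).
Cycle type of π: 12×28 + 4×7 + 3×4 + 1; total 40 cycles.
40 cycles on 377: each ℓ→(−1)^(ℓ−1), product (−1)^337 = -1.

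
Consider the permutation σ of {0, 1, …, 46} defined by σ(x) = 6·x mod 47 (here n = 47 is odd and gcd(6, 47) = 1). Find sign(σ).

+1

Start at x=1: 1 → 6 → 36 → 28 → 27 → 21 → 32 → … (one orbit).
3 cycles of lengths [23, 23, 1].
47 − 3 = 44 transpositions; sign(π) = (−1)^44 = +1.
The Jacobi symbol (6|47) = +1 (Zolotarev) agrees.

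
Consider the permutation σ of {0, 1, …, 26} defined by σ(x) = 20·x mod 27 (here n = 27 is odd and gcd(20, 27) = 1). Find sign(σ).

Start at x=16: 16 → 23 → 1 → 20 → 22 → 8 → 25 → … (one orbit).
4 cycles of lengths [18, 6, 2, 1].
4 cycles on 27: each ℓ→(−1)^(ℓ−1), product (−1)^23 = -1.
Via Zolotarev, sign(π_{20}) = (20|27) = -1.

-1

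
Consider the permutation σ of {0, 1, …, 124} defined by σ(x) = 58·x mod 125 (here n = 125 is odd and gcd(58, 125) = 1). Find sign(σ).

-1

Orbit of 31 under x↦58x: [31, 48, 34, 97, 1, 58, 114]… (length divides ord_125(58)).
Cycle type of π: 100 + 20 + 4 + 1; total 4 cycles.
sign(π) = (−1)^{n − #cycles} = (−1)^{125−4} = (−1)^121 = -1.
(58|125)_J = -1 (Zolotarev's lemma cross-check).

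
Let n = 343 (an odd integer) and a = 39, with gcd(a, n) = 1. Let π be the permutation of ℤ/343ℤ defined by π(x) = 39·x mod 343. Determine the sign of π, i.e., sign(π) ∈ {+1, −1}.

Trace 86: π^k(86) = [86, 267, 123, 338, 148, 284, 100] for k=0..6.
The orbit structure of x ↦ 39x mod 343: 7 orbits of sizes [147, 147, 21, 21, 3, 3, 1].
343 − 7 = 336 transpositions; sign(π) = (−1)^336 = +1.
Check: (39/343) = +1 by Zolotarev.

+1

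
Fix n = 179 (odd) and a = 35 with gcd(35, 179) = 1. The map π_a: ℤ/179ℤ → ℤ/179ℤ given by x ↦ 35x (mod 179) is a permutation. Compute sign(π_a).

Orbit of 154 under x↦35x: [154, 20, 163, 156, 90, 107, 165]… (length divides ord_179(35)).
Cycle lengths of π_35 on ℤ/179ℤ: [178, 1]; 2 cycles in total.
Σ(ℓ_i−1) = 179−2 = 177; sign = (−1)^177 = -1.

-1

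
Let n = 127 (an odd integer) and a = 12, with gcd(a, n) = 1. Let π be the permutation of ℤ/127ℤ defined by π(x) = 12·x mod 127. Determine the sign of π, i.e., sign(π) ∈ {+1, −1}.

Start at x=85: 85 → 4 → 48 → 68 → 54 → 13 → 29 → … (one orbit).
Decompose π into cycles: lengths [126, 1] (2 cycles, including the fixed point 0).
2 cycles on 127: each ℓ→(−1)^(ℓ−1), product (−1)^125 = -1.

-1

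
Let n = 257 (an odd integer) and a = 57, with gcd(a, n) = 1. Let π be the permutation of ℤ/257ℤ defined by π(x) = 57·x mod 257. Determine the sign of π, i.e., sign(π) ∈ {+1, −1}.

+1

Orbit of 4 under x↦57x: [4, 228, 146, 98, 189, 236, 88]… (length divides ord_257(57)).
Decompose π into cycles: lengths [128, 128, 1] (3 cycles, including the fixed point 0).
n − c = 257 − 3 = 254; sign = (−1)^254 = +1.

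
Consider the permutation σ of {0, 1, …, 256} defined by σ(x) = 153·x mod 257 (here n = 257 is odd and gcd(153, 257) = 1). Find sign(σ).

Orbit of 143 under x↦153x: [143, 34, 62, 234, 79, 8, 196]… (length divides ord_257(153)).
Decompose π into cycles: lengths [128, 128, 1] (3 cycles, including the fixed point 0).
With 3 cycles on 257 points, sign = (−1)^{257−3} = +1.
(153|257)_J = +1 (Zolotarev's lemma cross-check).

+1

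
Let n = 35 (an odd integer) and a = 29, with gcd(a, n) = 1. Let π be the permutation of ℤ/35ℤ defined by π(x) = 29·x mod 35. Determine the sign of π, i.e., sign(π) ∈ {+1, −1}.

+1

Start at x=1: 1 → 29 → 1 (one orbit).
21 cycles of lengths [2, 2, 2, 2, 2, 2, 2, 2, 2, 2, 2, 2, 2, 2, 1, 1, 1, 1, 1, 1, 1].
n − c = 35 − 21 = 14; sign = (−1)^14 = +1.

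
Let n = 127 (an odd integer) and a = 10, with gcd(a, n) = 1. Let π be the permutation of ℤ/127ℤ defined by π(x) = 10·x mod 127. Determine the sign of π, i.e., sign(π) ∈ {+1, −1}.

Trace 125: π^k(125) = [125, 107, 54, 32, 66, 25, 123] for k=0..6.
π_10 has 4 disjoint cycles with lengths [42, 42, 42, 1] on {0,…,126}.
n − c = 127 − 4 = 123; sign = (−1)^123 = -1.
Via Zolotarev, sign(π_{10}) = (10|127) = -1.

-1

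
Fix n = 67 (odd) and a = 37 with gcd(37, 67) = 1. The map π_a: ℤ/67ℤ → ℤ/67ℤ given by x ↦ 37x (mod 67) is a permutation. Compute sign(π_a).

Start at x=29: 29 → 1 → 37 → 29 (one orbit).
Decompose π into cycles: lengths [3, 3, 3, 3, 3, 3, 3, 3, 3, 3, 3, 3, 3, 3, 3, 3, 3, 3, 3, 3, 3, 3, 1] (23 cycles, including the fixed point 0).
Σ(ℓ_i−1) = 67−23 = 44; sign = (−1)^44 = +1.
Via Zolotarev, sign(π_{37}) = (37|67) = +1.

+1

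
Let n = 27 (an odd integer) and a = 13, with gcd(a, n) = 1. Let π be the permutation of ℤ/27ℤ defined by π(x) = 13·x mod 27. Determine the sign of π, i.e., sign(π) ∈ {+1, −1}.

Start at x=4: 4 → 25 → 1 → 13 → 7 → 10 → 22 → … (one orbit).
Decompose π into cycles: lengths [9, 9, 3, 3, 1, 1, 1] (7 cycles, including the fixed point 0).
7 cycles on 27: each ℓ→(−1)^(ℓ−1), product (−1)^20 = +1.

+1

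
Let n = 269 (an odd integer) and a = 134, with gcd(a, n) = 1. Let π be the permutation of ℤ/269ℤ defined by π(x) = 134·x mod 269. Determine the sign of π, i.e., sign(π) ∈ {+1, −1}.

-1

Start at x=52: 52 → 243 → 13 → 128 → 205 → 32 → 253 → … (one orbit).
The orbit structure of x ↦ 134x mod 269: 2 orbits of sizes [268, 1].
sign(π) = (−1)^{n − #cycles} = (−1)^{269−2} = (−1)^267 = -1.
Check: (134/269) = -1 by Zolotarev.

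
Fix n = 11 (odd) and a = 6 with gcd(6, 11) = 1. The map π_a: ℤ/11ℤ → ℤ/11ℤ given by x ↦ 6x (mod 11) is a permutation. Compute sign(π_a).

Orbit of 9 under x↦6x: [9, 10, 5, 8, 4, 2, 1]… (length divides ord_11(6)).
Decompose π into cycles: lengths [10, 1] (2 cycles, including the fixed point 0).
11 − 2 = 9 transpositions; sign(π) = (−1)^9 = -1.

-1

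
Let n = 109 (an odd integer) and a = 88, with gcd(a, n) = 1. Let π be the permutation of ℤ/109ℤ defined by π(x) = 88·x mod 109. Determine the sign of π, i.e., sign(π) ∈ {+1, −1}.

Start at x=49: 49 → 61 → 27 → 87 → 26 → 108 → 21 → … (one orbit).
Cycle type of π: 54×2 + 1; total 3 cycles.
3 cycles on 109: each ℓ→(−1)^(ℓ−1), product (−1)^106 = +1.
(88|109)_J = +1 (Zolotarev's lemma cross-check).

+1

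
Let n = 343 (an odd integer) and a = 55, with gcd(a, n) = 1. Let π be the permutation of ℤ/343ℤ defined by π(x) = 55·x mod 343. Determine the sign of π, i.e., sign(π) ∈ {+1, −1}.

Trace 328: π^k(328) = [328, 204, 244, 43, 307, 78, 174] for k=0..6.
10 cycles of lengths [98, 98, 98, 14, 14, 14, 2, 2, 2, 1].
n − c = 343 − 10 = 333; sign = (−1)^333 = -1.
Check: (55/343) = -1 by Zolotarev.

-1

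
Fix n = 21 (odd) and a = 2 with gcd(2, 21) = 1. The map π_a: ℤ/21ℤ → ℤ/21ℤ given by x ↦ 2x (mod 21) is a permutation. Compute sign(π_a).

Trace 16: π^k(16) = [16, 11, 1, 2, 4, 8] for k=0..5.
The orbit structure of x ↦ 2x mod 21: 6 orbits of sizes [6, 6, 3, 3, 2, 1].
With 6 cycles on 21 points, sign = (−1)^{21−6} = -1.
(2|21)_J = -1 (Zolotarev's lemma cross-check).

-1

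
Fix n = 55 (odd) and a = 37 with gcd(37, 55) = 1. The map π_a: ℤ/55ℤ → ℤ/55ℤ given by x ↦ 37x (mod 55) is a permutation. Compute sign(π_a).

Start at x=26: 26 → 27 → 9 → 3 → 1 → 37 → 49 → … (one orbit).
Cycle lengths of π_37 on ℤ/55ℤ: [20, 20, 5, 5, 4, 1]; 6 cycles in total.
Σ(ℓ_i−1) = 55−6 = 49; sign = (−1)^49 = -1.
Via Zolotarev, sign(π_{37}) = (37|55) = -1.

-1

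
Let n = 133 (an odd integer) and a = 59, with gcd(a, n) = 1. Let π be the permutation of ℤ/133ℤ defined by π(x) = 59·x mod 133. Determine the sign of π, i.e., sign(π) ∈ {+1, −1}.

Trace 89: π^k(89) = [89, 64, 52, 9, 132, 74, 110] for k=0..6.
The orbit structure of x ↦ 59x mod 133: 9 orbits of sizes [18, 18, 18, 18, 18, 18, 18, 6, 1].
9 cycles on 133: each ℓ→(−1)^(ℓ−1), product (−1)^124 = +1.
Zolotarev: (59|133) = +1, matching the cycle-count sign.

+1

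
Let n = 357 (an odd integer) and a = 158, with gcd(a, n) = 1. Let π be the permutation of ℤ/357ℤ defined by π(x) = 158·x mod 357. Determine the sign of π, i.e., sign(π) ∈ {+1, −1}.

+1

Start at x=116: 116 → 121 → 197 → 67 → 233 → 43 → 11 → … (one orbit).
Cycle lengths of π_158 on ℤ/357ℤ: [48, 48, 48, 48, 48, 48, 16, 16, 16, 6, 6, 3, 3, 2, 1]; 15 cycles in total.
sign(π) = (−1)^{n − #cycles} = (−1)^{357−15} = (−1)^342 = +1.
(158|357)_J = +1 (Zolotarev's lemma cross-check).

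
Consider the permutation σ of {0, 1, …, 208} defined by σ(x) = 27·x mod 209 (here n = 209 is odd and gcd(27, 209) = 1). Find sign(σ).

Trace 122: π^k(122) = [122, 159, 113, 125, 31, 1, 27] for k=0..6.
π_27 has 12 disjoint cycles with lengths [30, 30, 30, 30, 30, 30, 6, 6, 6, 5, 5, 1] on {0,…,208}.
209 − 12 = 197 transpositions; sign(π) = (−1)^197 = -1.
The Jacobi symbol (27|209) = -1 (Zolotarev) agrees.

-1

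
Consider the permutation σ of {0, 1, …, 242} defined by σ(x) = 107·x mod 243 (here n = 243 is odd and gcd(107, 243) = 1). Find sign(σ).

Start at x=134: 134 → 1 → 107 → 28 → 80 → 55 → 53 → … (one orbit).
The orbit structure of x ↦ 107x mod 243: 32 orbits of sizes [18, 18, 18, 18, 18, 18, 18, 18, 18, 6, 6, 6, 6, 6, 6, 6, 6, 6, 2, 2, 2, 2, 2, 2, 2, 2, 2, 2, 2, 2, 2, 1].
n − c = 243 − 32 = 211; sign = (−1)^211 = -1.
Via Zolotarev, sign(π_{107}) = (107|243) = -1.

-1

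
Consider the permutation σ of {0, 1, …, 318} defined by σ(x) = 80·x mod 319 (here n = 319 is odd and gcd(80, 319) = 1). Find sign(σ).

+1

Trace 268: π^k(268) = [268, 67, 256, 64, 16, 4, 1] for k=0..6.
The orbit structure of x ↦ 80x mod 319: 9 orbits of sizes [70, 70, 70, 70, 14, 14, 5, 5, 1].
9 cycles on 319: each ℓ→(−1)^(ℓ−1), product (−1)^310 = +1.
Check: (80/319) = +1 by Zolotarev.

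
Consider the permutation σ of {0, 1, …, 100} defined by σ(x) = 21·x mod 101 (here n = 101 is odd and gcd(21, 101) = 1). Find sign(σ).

Start at x=85: 85 → 68 → 14 → 92 → 13 → 71 → 77 → … (one orbit).
3 cycles of lengths [50, 50, 1].
Σ(ℓ_i−1) = 101−3 = 98; sign = (−1)^98 = +1.

+1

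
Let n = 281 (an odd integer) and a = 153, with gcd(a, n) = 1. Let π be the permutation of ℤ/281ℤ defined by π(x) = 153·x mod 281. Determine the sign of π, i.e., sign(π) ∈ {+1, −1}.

+1

Orbit of 153 under x↦153x: [153, 86, 232, 90, 1]… (length divides ord_281(153)).
Decompose π into cycles: lengths [5, 5, 5, 5, 5, 5, 5, 5, 5, 5, 5, 5, 5, 5, 5, 5, 5, 5, 5, 5, 5, 5, 5, 5, 5, 5, 5, 5, 5, 5, 5, 5, 5, 5, 5, 5, 5, 5, 5, 5, 5, 5, 5, 5, 5, 5, 5, 5, 5, 5, 5, 5, 5, 5, 5, 5, 1] (57 cycles, including the fixed point 0).
Σ(ℓ_i−1) = 281−57 = 224; sign = (−1)^224 = +1.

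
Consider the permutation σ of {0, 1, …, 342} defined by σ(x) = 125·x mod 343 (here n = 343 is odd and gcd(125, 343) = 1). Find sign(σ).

-1

Orbit of 181 under x↦125x: [181, 330, 90, 274, 293, 267, 104]… (length divides ord_343(125)).
10 cycles of lengths [98, 98, 98, 14, 14, 14, 2, 2, 2, 1].
343 − 10 = 333 transpositions; sign(π) = (−1)^333 = -1.
Check: (125/343) = -1 by Zolotarev.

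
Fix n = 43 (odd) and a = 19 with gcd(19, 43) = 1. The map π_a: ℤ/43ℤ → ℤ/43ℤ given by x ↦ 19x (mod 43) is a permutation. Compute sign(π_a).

Trace 4: π^k(4) = [4, 33, 25, 2, 38, 34, 1] for k=0..6.
The orbit structure of x ↦ 19x mod 43: 2 orbits of sizes [42, 1].
n − c = 43 − 2 = 41; sign = (−1)^41 = -1.
Check: (19/43) = -1 by Zolotarev.

-1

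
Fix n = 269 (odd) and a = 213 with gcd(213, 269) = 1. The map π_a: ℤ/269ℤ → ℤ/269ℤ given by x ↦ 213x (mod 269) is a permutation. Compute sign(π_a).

+1

Start at x=53: 53 → 260 → 235 → 21 → 169 → 220 → 54 → … (one orbit).
Cycle type of π: 67×4 + 1; total 5 cycles.
5 cycles on 269: each ℓ→(−1)^(ℓ−1), product (−1)^264 = +1.
Check: (213/269) = +1 by Zolotarev.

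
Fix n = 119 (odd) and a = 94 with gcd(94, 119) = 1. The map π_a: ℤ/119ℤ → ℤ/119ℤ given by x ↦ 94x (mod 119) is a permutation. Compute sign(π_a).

-1

Start at x=26: 26 → 64 → 66 → 16 → 76 → 4 → 19 → … (one orbit).
Cycle lengths of π_94 on ℤ/119ℤ: [24, 24, 24, 24, 8, 8, 6, 1]; 8 cycles in total.
With 8 cycles on 119 points, sign = (−1)^{119−8} = -1.
The Jacobi symbol (94|119) = -1 (Zolotarev) agrees.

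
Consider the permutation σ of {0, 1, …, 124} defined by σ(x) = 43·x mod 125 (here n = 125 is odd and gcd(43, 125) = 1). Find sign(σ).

-1

Orbit of 124 under x↦43x: [124, 82, 26, 118, 74, 57, 76]… (length divides ord_125(43)).
12 cycles of lengths [20, 20, 20, 20, 20, 4, 4, 4, 4, 4, 4, 1].
n − c = 125 − 12 = 113; sign = (−1)^113 = -1.
The Jacobi symbol (43|125) = -1 (Zolotarev) agrees.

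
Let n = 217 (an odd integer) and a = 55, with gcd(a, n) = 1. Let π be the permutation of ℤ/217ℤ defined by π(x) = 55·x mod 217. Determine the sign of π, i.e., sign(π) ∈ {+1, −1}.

Orbit of 216 under x↦55x: [216, 162, 13, 64, 48, 36, 27]… (length divides ord_217(55)).
Decompose π into cycles: lengths [30, 30, 30, 30, 30, 30, 30, 2, 2, 2, 1] (11 cycles, including the fixed point 0).
With 11 cycles on 217 points, sign = (−1)^{217−11} = +1.
Check: (55/217) = +1 by Zolotarev.

+1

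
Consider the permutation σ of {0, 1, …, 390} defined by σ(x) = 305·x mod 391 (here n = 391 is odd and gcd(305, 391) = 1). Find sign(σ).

+1

Start at x=254: 254 → 52 → 220 → 239 → 169 → 324 → 288 → … (one orbit).
The orbit structure of x ↦ 305x mod 391: 27 orbits of sizes [22, 22, 22, 22, 22, 22, 22, 22, 22, 22, 22, 22, 22, 22, 22, 22, 11, 11, 2, 2, 2, 2, 2, 2, 2, 2, 1].
27 cycles on 391: each ℓ→(−1)^(ℓ−1), product (−1)^364 = +1.
The Jacobi symbol (305|391) = +1 (Zolotarev) agrees.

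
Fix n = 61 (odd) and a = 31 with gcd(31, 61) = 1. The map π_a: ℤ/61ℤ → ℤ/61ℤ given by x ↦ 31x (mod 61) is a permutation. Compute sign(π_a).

-1

Trace 53: π^k(53) = [53, 57, 59, 60, 30, 15, 38] for k=0..6.
π_31 has 2 disjoint cycles with lengths [60, 1] on {0,…,60}.
Σ(ℓ_i−1) = 61−2 = 59; sign = (−1)^59 = -1.
Check: (31/61) = -1 by Zolotarev.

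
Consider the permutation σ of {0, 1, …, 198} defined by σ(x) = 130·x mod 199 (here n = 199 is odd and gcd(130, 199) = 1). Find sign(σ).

Orbit of 157 under x↦130x: [157, 112, 33, 111, 102, 126, 62]… (length divides ord_199(130)).
The orbit structure of x ↦ 130x mod 199: 3 orbits of sizes [99, 99, 1].
sign(π) = (−1)^{n − #cycles} = (−1)^{199−3} = (−1)^196 = +1.
Check: (130/199) = +1 by Zolotarev.

+1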